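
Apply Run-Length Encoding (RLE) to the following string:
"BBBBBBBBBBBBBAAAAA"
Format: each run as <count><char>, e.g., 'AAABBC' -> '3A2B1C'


Scanning runs left to right:
  i=0: run of 'B' x 13 -> '13B'
  i=13: run of 'A' x 5 -> '5A'

RLE = 13B5A


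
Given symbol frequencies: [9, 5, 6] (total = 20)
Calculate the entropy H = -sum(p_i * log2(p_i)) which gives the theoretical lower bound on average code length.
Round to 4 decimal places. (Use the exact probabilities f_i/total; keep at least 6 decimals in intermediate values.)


Per-symbol terms -p_i * log2(p_i) with p_i = f_i/20:
  p = 9/20 = 0.450000: log2(p) = -1.152003, -p*log2(p) = 0.518401
  p = 5/20 = 0.250000: log2(p) = -2.000000, -p*log2(p) = 0.500000
  p = 6/20 = 0.300000: log2(p) = -1.736966, -p*log2(p) = 0.521090
H = 0.518401 + 0.500000 + 0.521090 = 1.539491

H = 1.5395 bits/symbol


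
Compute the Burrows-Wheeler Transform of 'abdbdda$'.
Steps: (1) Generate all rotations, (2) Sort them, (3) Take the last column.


Rotations (sorted):
  0: $abdbdda -> last char: a
  1: a$abdbdd -> last char: d
  2: abdbdda$ -> last char: $
  3: bdbdda$a -> last char: a
  4: bdda$abd -> last char: d
  5: da$abdbd -> last char: d
  6: dbdda$ab -> last char: b
  7: dda$abdb -> last char: b


BWT = ad$addbb


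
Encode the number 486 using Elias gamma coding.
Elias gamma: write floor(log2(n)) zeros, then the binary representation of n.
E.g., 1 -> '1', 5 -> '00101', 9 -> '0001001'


num_bits = floor(log2(486)) + 1 = 9
leading_zeros = num_bits - 1 = 8
binary(486) = 111100110

Elias gamma(486) = '00000000' + '111100110' = 00000000111100110 (17 bits)


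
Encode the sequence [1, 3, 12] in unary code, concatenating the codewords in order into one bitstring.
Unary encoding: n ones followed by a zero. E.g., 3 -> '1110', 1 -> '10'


Encode each number as n ones followed by a terminating 0:
  1 -> 10 (2 bits)
  3 -> 1110 (4 bits)
  12 -> 1111111111110 (13 bits)
Total length = 2 + 4 + 13 = 19 bits.

Unary([1, 3, 12]) = 1011101111111111110 (19 bits)


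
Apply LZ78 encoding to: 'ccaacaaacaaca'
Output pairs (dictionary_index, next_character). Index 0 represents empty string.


LZ78 encoding steps:
Dictionary: {0: ''}
Step 1: w='' (idx 0), next='c' -> output (0, 'c'), add 'c' as idx 1
Step 2: w='c' (idx 1), next='a' -> output (1, 'a'), add 'ca' as idx 2
Step 3: w='' (idx 0), next='a' -> output (0, 'a'), add 'a' as idx 3
Step 4: w='ca' (idx 2), next='a' -> output (2, 'a'), add 'caa' as idx 4
Step 5: w='a' (idx 3), next='c' -> output (3, 'c'), add 'ac' as idx 5
Step 6: w='a' (idx 3), next='a' -> output (3, 'a'), add 'aa' as idx 6
Step 7: w='ca' (idx 2), end of input -> output (2, '')


Encoded: [(0, 'c'), (1, 'a'), (0, 'a'), (2, 'a'), (3, 'c'), (3, 'a'), (2, '')]


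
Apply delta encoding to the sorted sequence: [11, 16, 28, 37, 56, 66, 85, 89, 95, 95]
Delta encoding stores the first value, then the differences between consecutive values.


First value: 11
Deltas:
  16 - 11 = 5
  28 - 16 = 12
  37 - 28 = 9
  56 - 37 = 19
  66 - 56 = 10
  85 - 66 = 19
  89 - 85 = 4
  95 - 89 = 6
  95 - 95 = 0


Delta encoded: [11, 5, 12, 9, 19, 10, 19, 4, 6, 0]


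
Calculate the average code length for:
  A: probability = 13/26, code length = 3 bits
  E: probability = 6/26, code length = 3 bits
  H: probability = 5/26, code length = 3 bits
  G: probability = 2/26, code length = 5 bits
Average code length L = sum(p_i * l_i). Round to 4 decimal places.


Weighted contributions p_i * l_i:
  A: (13/26) * 3 = 39/26
  E: (6/26) * 3 = 18/26
  H: (5/26) * 3 = 15/26
  G: (2/26) * 5 = 10/26
Sum = (39 + 18 + 15 + 10)/26 = 82/26

L = 82/26 = 3.1538 bits/symbol


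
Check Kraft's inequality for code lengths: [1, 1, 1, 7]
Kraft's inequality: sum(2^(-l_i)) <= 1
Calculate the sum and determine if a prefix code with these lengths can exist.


Sum = 2^(-1) + 2^(-1) + 2^(-1) + 2^(-7)
    = 0.5 + 0.5 + 0.5 + 0.0078125
    = 193/128 = 1.5078125
Since 1.5078125 > 1, Kraft's inequality is NOT satisfied.
A prefix code with these lengths CANNOT exist.

Kraft sum = 1.5078125. Not satisfied.


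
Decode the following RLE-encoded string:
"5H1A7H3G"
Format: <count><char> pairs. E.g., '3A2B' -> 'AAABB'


Expanding each <count><char> pair:
  5H -> 'HHHHH'
  1A -> 'A'
  7H -> 'HHHHHHH'
  3G -> 'GGG'

Decoded = HHHHHAHHHHHHHGGG


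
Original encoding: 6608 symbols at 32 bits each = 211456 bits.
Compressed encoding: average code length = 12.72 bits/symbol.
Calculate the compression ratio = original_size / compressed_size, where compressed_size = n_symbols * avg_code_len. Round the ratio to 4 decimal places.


original_size = n_symbols * orig_bits = 6608 * 32 = 211456 bits
compressed_size = n_symbols * avg_code_len = 6608 * 12.72 = 84053.76 bits
ratio = original_size / compressed_size = 211456 / 84053.76 = 2.5157

Compression ratio = 2.5157


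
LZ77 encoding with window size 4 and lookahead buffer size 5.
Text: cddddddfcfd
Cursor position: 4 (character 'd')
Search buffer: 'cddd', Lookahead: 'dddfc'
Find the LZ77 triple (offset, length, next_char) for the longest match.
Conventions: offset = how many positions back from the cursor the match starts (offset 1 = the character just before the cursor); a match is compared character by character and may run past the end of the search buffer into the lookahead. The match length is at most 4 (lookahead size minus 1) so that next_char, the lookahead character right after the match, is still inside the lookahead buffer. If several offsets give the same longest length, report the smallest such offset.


Try each offset into the search buffer:
  offset=1 (pos 3, char 'd'): match length 3
  offset=2 (pos 2, char 'd'): match length 3
  offset=3 (pos 1, char 'd'): match length 3
  offset=4 (pos 0, char 'c'): match length 0
Longest match has length 3, found at offsets 1, 2, 3; take the smallest, offset 1.
next_char = character at position 4 + 3 = 7 -> 'f'

Best match: offset=1, length=3 (matching 'ddd' starting at position 3)
LZ77 triple: (1, 3, 'f')


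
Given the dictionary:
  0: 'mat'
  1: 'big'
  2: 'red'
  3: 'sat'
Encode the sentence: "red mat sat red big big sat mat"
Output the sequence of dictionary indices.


Look up each word in the dictionary:
  'red' -> 2
  'mat' -> 0
  'sat' -> 3
  'red' -> 2
  'big' -> 1
  'big' -> 1
  'sat' -> 3
  'mat' -> 0

Encoded: [2, 0, 3, 2, 1, 1, 3, 0]


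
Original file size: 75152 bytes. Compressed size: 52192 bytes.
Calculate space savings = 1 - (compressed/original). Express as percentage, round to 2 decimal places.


ratio = compressed/original = 52192/75152 = 0.694486
savings = 1 - ratio = 1 - 0.694486 = 0.305514
as a percentage: 0.305514 * 100 = 30.55%

Space savings = 1 - 52192/75152 = 30.55%


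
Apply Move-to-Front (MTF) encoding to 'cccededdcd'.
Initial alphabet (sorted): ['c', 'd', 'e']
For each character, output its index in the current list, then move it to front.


MTF encoding:
'c': index 0 in ['c', 'd', 'e'] -> ['c', 'd', 'e']
'c': index 0 in ['c', 'd', 'e'] -> ['c', 'd', 'e']
'c': index 0 in ['c', 'd', 'e'] -> ['c', 'd', 'e']
'e': index 2 in ['c', 'd', 'e'] -> ['e', 'c', 'd']
'd': index 2 in ['e', 'c', 'd'] -> ['d', 'e', 'c']
'e': index 1 in ['d', 'e', 'c'] -> ['e', 'd', 'c']
'd': index 1 in ['e', 'd', 'c'] -> ['d', 'e', 'c']
'd': index 0 in ['d', 'e', 'c'] -> ['d', 'e', 'c']
'c': index 2 in ['d', 'e', 'c'] -> ['c', 'd', 'e']
'd': index 1 in ['c', 'd', 'e'] -> ['d', 'c', 'e']


Output: [0, 0, 0, 2, 2, 1, 1, 0, 2, 1]


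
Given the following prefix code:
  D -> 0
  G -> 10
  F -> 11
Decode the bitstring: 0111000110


Decoding step by step:
Bits 0 -> D
Bits 11 -> F
Bits 10 -> G
Bits 0 -> D
Bits 0 -> D
Bits 11 -> F
Bits 0 -> D


Decoded message: DFGDDFD


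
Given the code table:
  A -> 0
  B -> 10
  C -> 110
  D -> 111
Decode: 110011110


Decoding:
110 -> C
0 -> A
111 -> D
10 -> B


Result: CADB


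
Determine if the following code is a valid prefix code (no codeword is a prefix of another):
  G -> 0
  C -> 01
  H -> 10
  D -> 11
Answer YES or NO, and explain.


Checking each pair (does one codeword prefix another?):
  G='0' vs C='01': prefix -- VIOLATION

NO -- this is NOT a valid prefix code. G (0) is a prefix of C (01).


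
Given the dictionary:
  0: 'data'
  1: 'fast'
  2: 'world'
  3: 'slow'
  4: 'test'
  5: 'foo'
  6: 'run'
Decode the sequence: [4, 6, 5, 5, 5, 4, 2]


Look up each index in the dictionary:
  4 -> 'test'
  6 -> 'run'
  5 -> 'foo'
  5 -> 'foo'
  5 -> 'foo'
  4 -> 'test'
  2 -> 'world'

Decoded: "test run foo foo foo test world"


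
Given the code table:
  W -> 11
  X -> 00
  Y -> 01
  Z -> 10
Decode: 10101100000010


Decoding:
10 -> Z
10 -> Z
11 -> W
00 -> X
00 -> X
00 -> X
10 -> Z


Result: ZZWXXXZ


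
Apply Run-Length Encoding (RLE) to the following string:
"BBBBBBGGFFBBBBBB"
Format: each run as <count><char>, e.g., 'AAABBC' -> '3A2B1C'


Scanning runs left to right:
  i=0: run of 'B' x 6 -> '6B'
  i=6: run of 'G' x 2 -> '2G'
  i=8: run of 'F' x 2 -> '2F'
  i=10: run of 'B' x 6 -> '6B'

RLE = 6B2G2F6B


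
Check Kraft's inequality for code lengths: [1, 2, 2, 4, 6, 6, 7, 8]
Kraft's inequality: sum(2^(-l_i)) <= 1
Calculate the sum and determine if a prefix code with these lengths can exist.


Sum = 2^(-1) + 2^(-2) + 2^(-2) + 2^(-4) + 2^(-6) + 2^(-6) + 2^(-7) + 2^(-8)
    = 0.5 + 0.25 + 0.25 + 0.0625 + 0.015625 + 0.015625 + 0.0078125 + 0.00390625
    = 283/256 = 1.10546875
Since 1.10546875 > 1, Kraft's inequality is NOT satisfied.
A prefix code with these lengths CANNOT exist.

Kraft sum = 1.10546875. Not satisfied.


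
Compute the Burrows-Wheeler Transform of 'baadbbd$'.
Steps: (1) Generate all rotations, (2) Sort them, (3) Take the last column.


Rotations (sorted):
  0: $baadbbd -> last char: d
  1: aadbbd$b -> last char: b
  2: adbbd$ba -> last char: a
  3: baadbbd$ -> last char: $
  4: bbd$baad -> last char: d
  5: bd$baadb -> last char: b
  6: d$baadbb -> last char: b
  7: dbbd$baa -> last char: a


BWT = dba$dbba


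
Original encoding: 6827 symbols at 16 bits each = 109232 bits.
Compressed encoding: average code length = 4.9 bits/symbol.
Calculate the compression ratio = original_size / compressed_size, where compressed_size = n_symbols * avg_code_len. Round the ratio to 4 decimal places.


original_size = n_symbols * orig_bits = 6827 * 16 = 109232 bits
compressed_size = n_symbols * avg_code_len = 6827 * 4.9 = 33452.3 bits
ratio = original_size / compressed_size = 109232 / 33452.3 = 3.2653

Compression ratio = 3.2653


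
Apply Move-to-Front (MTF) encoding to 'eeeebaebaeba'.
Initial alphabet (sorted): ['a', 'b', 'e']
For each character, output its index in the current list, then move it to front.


MTF encoding:
'e': index 2 in ['a', 'b', 'e'] -> ['e', 'a', 'b']
'e': index 0 in ['e', 'a', 'b'] -> ['e', 'a', 'b']
'e': index 0 in ['e', 'a', 'b'] -> ['e', 'a', 'b']
'e': index 0 in ['e', 'a', 'b'] -> ['e', 'a', 'b']
'b': index 2 in ['e', 'a', 'b'] -> ['b', 'e', 'a']
'a': index 2 in ['b', 'e', 'a'] -> ['a', 'b', 'e']
'e': index 2 in ['a', 'b', 'e'] -> ['e', 'a', 'b']
'b': index 2 in ['e', 'a', 'b'] -> ['b', 'e', 'a']
'a': index 2 in ['b', 'e', 'a'] -> ['a', 'b', 'e']
'e': index 2 in ['a', 'b', 'e'] -> ['e', 'a', 'b']
'b': index 2 in ['e', 'a', 'b'] -> ['b', 'e', 'a']
'a': index 2 in ['b', 'e', 'a'] -> ['a', 'b', 'e']


Output: [2, 0, 0, 0, 2, 2, 2, 2, 2, 2, 2, 2]


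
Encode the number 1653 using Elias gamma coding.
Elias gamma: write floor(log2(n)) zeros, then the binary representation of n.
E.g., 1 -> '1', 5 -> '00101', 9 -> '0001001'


num_bits = floor(log2(1653)) + 1 = 11
leading_zeros = num_bits - 1 = 10
binary(1653) = 11001110101

Elias gamma(1653) = '0000000000' + '11001110101' = 000000000011001110101 (21 bits)


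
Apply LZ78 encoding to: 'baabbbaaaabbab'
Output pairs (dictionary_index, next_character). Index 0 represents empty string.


LZ78 encoding steps:
Dictionary: {0: ''}
Step 1: w='' (idx 0), next='b' -> output (0, 'b'), add 'b' as idx 1
Step 2: w='' (idx 0), next='a' -> output (0, 'a'), add 'a' as idx 2
Step 3: w='a' (idx 2), next='b' -> output (2, 'b'), add 'ab' as idx 3
Step 4: w='b' (idx 1), next='b' -> output (1, 'b'), add 'bb' as idx 4
Step 5: w='a' (idx 2), next='a' -> output (2, 'a'), add 'aa' as idx 5
Step 6: w='aa' (idx 5), next='b' -> output (5, 'b'), add 'aab' as idx 6
Step 7: w='b' (idx 1), next='a' -> output (1, 'a'), add 'ba' as idx 7
Step 8: w='b' (idx 1), end of input -> output (1, '')


Encoded: [(0, 'b'), (0, 'a'), (2, 'b'), (1, 'b'), (2, 'a'), (5, 'b'), (1, 'a'), (1, '')]


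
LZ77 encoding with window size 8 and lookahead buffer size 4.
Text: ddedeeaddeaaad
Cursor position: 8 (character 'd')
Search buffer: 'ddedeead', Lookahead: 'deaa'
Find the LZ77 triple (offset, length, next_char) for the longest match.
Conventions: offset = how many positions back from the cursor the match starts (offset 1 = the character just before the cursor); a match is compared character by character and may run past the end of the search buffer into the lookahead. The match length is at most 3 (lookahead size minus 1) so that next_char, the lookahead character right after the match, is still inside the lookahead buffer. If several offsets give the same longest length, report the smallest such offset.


Try each offset into the search buffer:
  offset=1 (pos 7, char 'd'): match length 1
  offset=2 (pos 6, char 'a'): match length 0
  offset=3 (pos 5, char 'e'): match length 0
  offset=4 (pos 4, char 'e'): match length 0
  offset=5 (pos 3, char 'd'): match length 2
  offset=6 (pos 2, char 'e'): match length 0
  offset=7 (pos 1, char 'd'): match length 2
  offset=8 (pos 0, char 'd'): match length 1
Longest match has length 2, found at offsets 5, 7; take the smallest, offset 5.
next_char = character at position 8 + 2 = 10 -> 'a'

Best match: offset=5, length=2 (matching 'de' starting at position 3)
LZ77 triple: (5, 2, 'a')


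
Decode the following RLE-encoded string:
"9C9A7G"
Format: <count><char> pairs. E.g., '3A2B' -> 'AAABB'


Expanding each <count><char> pair:
  9C -> 'CCCCCCCCC'
  9A -> 'AAAAAAAAA'
  7G -> 'GGGGGGG'

Decoded = CCCCCCCCCAAAAAAAAAGGGGGGG


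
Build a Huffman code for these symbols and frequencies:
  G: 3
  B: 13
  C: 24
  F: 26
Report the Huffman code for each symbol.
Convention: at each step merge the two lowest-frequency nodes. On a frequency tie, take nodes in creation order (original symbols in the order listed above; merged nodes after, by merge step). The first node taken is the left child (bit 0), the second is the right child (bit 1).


Huffman tree construction:
Step 1: Merge G(3) + B(13) = 16
Step 2: Merge (G+B)(16) + C(24) = 40
Step 3: Merge F(26) + ((G+B)+C)(40) = 66
Read each symbol's code off the tree from the root (left child = 0, right child = 1).

Codes:
  G: 100 (length 3)
  B: 101 (length 3)
  C: 11 (length 2)
  F: 0 (length 1)
Average code length: 122/66 = 1.8485 bits/symbol


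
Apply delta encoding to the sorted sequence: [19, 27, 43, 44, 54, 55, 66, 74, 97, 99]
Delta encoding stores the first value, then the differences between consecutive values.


First value: 19
Deltas:
  27 - 19 = 8
  43 - 27 = 16
  44 - 43 = 1
  54 - 44 = 10
  55 - 54 = 1
  66 - 55 = 11
  74 - 66 = 8
  97 - 74 = 23
  99 - 97 = 2


Delta encoded: [19, 8, 16, 1, 10, 1, 11, 8, 23, 2]


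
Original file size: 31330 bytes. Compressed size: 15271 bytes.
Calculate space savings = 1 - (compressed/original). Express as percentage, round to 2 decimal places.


ratio = compressed/original = 15271/31330 = 0.487424
savings = 1 - ratio = 1 - 0.487424 = 0.512576
as a percentage: 0.512576 * 100 = 51.26%

Space savings = 1 - 15271/31330 = 51.26%


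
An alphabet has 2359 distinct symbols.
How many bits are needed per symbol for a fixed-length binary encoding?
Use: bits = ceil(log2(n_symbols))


log2(2359) = 11.204
Bracket: 2^11 = 2048 < 2359 <= 2^12 = 4096
So ceil(log2(2359)) = 12

bits = ceil(log2(2359)) = ceil(11.204) = 12 bits


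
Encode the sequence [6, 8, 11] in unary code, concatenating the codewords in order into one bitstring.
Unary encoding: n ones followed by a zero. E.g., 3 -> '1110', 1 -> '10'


Encode each number as n ones followed by a terminating 0:
  6 -> 1111110 (7 bits)
  8 -> 111111110 (9 bits)
  11 -> 111111111110 (12 bits)
Total length = 7 + 9 + 12 = 28 bits.

Unary([6, 8, 11]) = 1111110111111110111111111110 (28 bits)


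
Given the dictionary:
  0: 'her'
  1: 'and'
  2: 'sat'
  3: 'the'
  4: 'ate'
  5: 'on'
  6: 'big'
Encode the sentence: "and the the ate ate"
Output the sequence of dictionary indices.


Look up each word in the dictionary:
  'and' -> 1
  'the' -> 3
  'the' -> 3
  'ate' -> 4
  'ate' -> 4

Encoded: [1, 3, 3, 4, 4]


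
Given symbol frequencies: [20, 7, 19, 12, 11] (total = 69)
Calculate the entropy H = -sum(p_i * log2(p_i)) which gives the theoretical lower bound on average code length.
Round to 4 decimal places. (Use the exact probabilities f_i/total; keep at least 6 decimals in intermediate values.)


Per-symbol terms -p_i * log2(p_i) with p_i = f_i/69:
  p = 20/69 = 0.289855: log2(p) = -1.786596, -p*log2(p) = 0.517854
  p = 7/69 = 0.101449: log2(p) = -3.301170, -p*log2(p) = 0.334901
  p = 19/69 = 0.275362: log2(p) = -1.860597, -p*log2(p) = 0.512338
  p = 12/69 = 0.173913: log2(p) = -2.523562, -p*log2(p) = 0.438880
  p = 11/69 = 0.159420: log2(p) = -2.649093, -p*log2(p) = 0.422319
H = 0.517854 + 0.334901 + 0.512338 + 0.438880 + 0.422319 = 2.226292

H = 2.2263 bits/symbol


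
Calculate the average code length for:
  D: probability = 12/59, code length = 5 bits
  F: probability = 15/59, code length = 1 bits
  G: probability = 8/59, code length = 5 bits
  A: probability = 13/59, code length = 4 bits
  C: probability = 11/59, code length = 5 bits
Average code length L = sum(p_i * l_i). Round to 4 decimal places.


Weighted contributions p_i * l_i:
  D: (12/59) * 5 = 60/59
  F: (15/59) * 1 = 15/59
  G: (8/59) * 5 = 40/59
  A: (13/59) * 4 = 52/59
  C: (11/59) * 5 = 55/59
Sum = (60 + 15 + 40 + 52 + 55)/59 = 222/59

L = 222/59 = 3.7627 bits/symbol


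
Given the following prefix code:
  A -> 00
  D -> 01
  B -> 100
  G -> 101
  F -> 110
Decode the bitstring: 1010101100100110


Decoding step by step:
Bits 101 -> G
Bits 01 -> D
Bits 01 -> D
Bits 100 -> B
Bits 100 -> B
Bits 110 -> F


Decoded message: GDDBBF


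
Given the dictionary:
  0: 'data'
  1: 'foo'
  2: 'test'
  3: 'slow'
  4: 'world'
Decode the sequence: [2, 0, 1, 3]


Look up each index in the dictionary:
  2 -> 'test'
  0 -> 'data'
  1 -> 'foo'
  3 -> 'slow'

Decoded: "test data foo slow"


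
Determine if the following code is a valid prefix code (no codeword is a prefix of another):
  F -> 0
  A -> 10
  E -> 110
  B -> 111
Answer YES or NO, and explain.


Checking each pair (does one codeword prefix another?):
  F='0' vs A='10': no prefix
  F='0' vs E='110': no prefix
  F='0' vs B='111': no prefix
  A='10' vs F='0': no prefix
  A='10' vs E='110': no prefix
  A='10' vs B='111': no prefix
  E='110' vs F='0': no prefix
  E='110' vs A='10': no prefix
  E='110' vs B='111': no prefix
  B='111' vs F='0': no prefix
  B='111' vs A='10': no prefix
  B='111' vs E='110': no prefix
No violation found over all pairs.

YES -- this is a valid prefix code. No codeword is a prefix of any other codeword.


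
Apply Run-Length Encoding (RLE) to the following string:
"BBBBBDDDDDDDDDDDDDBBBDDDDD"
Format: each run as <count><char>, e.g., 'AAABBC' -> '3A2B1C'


Scanning runs left to right:
  i=0: run of 'B' x 5 -> '5B'
  i=5: run of 'D' x 13 -> '13D'
  i=18: run of 'B' x 3 -> '3B'
  i=21: run of 'D' x 5 -> '5D'

RLE = 5B13D3B5D


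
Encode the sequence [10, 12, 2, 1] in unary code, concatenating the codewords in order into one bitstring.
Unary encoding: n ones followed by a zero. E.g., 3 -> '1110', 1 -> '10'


Encode each number as n ones followed by a terminating 0:
  10 -> 11111111110 (11 bits)
  12 -> 1111111111110 (13 bits)
  2 -> 110 (3 bits)
  1 -> 10 (2 bits)
Total length = 11 + 13 + 3 + 2 = 29 bits.

Unary([10, 12, 2, 1]) = 11111111110111111111111011010 (29 bits)


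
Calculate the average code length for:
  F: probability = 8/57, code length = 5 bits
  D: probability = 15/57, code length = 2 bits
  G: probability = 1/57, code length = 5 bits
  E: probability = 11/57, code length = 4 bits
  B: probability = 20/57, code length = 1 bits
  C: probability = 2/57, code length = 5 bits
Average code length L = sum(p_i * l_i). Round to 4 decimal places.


Weighted contributions p_i * l_i:
  F: (8/57) * 5 = 40/57
  D: (15/57) * 2 = 30/57
  G: (1/57) * 5 = 5/57
  E: (11/57) * 4 = 44/57
  B: (20/57) * 1 = 20/57
  C: (2/57) * 5 = 10/57
Sum = (40 + 30 + 5 + 44 + 20 + 10)/57 = 149/57

L = 149/57 = 2.6140 bits/symbol


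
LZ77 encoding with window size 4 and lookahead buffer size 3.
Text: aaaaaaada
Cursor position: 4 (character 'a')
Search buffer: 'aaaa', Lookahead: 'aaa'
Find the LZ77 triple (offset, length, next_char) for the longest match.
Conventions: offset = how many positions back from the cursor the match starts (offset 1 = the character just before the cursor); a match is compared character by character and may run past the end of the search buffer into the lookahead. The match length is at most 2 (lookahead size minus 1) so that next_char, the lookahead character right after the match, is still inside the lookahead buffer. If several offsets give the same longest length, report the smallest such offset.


Try each offset into the search buffer:
  offset=1 (pos 3, char 'a'): match length 2
  offset=2 (pos 2, char 'a'): match length 2
  offset=3 (pos 1, char 'a'): match length 2
  offset=4 (pos 0, char 'a'): match length 2
Longest match has length 2, found at offsets 1, 2, 3, 4; take the smallest, offset 1.
next_char = character at position 4 + 2 = 6 -> 'a'

Best match: offset=1, length=2 (matching 'aa' starting at position 3)
LZ77 triple: (1, 2, 'a')


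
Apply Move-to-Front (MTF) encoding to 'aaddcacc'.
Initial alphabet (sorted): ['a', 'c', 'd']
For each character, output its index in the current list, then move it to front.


MTF encoding:
'a': index 0 in ['a', 'c', 'd'] -> ['a', 'c', 'd']
'a': index 0 in ['a', 'c', 'd'] -> ['a', 'c', 'd']
'd': index 2 in ['a', 'c', 'd'] -> ['d', 'a', 'c']
'd': index 0 in ['d', 'a', 'c'] -> ['d', 'a', 'c']
'c': index 2 in ['d', 'a', 'c'] -> ['c', 'd', 'a']
'a': index 2 in ['c', 'd', 'a'] -> ['a', 'c', 'd']
'c': index 1 in ['a', 'c', 'd'] -> ['c', 'a', 'd']
'c': index 0 in ['c', 'a', 'd'] -> ['c', 'a', 'd']


Output: [0, 0, 2, 0, 2, 2, 1, 0]


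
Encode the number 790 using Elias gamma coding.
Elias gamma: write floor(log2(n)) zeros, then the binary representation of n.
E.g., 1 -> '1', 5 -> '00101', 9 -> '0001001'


num_bits = floor(log2(790)) + 1 = 10
leading_zeros = num_bits - 1 = 9
binary(790) = 1100010110

Elias gamma(790) = '000000000' + '1100010110' = 0000000001100010110 (19 bits)


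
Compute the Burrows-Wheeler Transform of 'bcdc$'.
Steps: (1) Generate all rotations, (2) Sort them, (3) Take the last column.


Rotations (sorted):
  0: $bcdc -> last char: c
  1: bcdc$ -> last char: $
  2: c$bcd -> last char: d
  3: cdc$b -> last char: b
  4: dc$bc -> last char: c


BWT = c$dbc


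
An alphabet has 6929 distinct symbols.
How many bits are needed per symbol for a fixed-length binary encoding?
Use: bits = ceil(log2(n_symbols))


log2(6929) = 12.7584
Bracket: 2^12 = 4096 < 6929 <= 2^13 = 8192
So ceil(log2(6929)) = 13

bits = ceil(log2(6929)) = ceil(12.7584) = 13 bits


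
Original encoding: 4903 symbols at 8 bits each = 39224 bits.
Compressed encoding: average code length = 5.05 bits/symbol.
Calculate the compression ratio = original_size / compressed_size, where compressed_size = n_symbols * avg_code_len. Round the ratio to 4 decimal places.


original_size = n_symbols * orig_bits = 4903 * 8 = 39224 bits
compressed_size = n_symbols * avg_code_len = 4903 * 5.05 = 24760.15 bits
ratio = original_size / compressed_size = 39224 / 24760.15 = 1.5842

Compression ratio = 1.5842


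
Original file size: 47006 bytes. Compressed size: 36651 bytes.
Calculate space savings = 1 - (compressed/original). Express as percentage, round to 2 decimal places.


ratio = compressed/original = 36651/47006 = 0.779709
savings = 1 - ratio = 1 - 0.779709 = 0.220291
as a percentage: 0.220291 * 100 = 22.03%

Space savings = 1 - 36651/47006 = 22.03%


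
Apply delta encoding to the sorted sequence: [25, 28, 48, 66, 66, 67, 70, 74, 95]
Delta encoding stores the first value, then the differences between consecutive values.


First value: 25
Deltas:
  28 - 25 = 3
  48 - 28 = 20
  66 - 48 = 18
  66 - 66 = 0
  67 - 66 = 1
  70 - 67 = 3
  74 - 70 = 4
  95 - 74 = 21


Delta encoded: [25, 3, 20, 18, 0, 1, 3, 4, 21]


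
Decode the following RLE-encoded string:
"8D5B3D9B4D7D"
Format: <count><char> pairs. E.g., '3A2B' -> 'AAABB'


Expanding each <count><char> pair:
  8D -> 'DDDDDDDD'
  5B -> 'BBBBB'
  3D -> 'DDD'
  9B -> 'BBBBBBBBB'
  4D -> 'DDDD'
  7D -> 'DDDDDDD'

Decoded = DDDDDDDDBBBBBDDDBBBBBBBBBDDDDDDDDDDD


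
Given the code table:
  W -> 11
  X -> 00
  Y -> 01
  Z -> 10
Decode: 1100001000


Decoding:
11 -> W
00 -> X
00 -> X
10 -> Z
00 -> X


Result: WXXZX


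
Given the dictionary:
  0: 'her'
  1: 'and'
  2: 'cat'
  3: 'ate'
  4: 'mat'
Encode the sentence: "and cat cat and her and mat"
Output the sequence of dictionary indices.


Look up each word in the dictionary:
  'and' -> 1
  'cat' -> 2
  'cat' -> 2
  'and' -> 1
  'her' -> 0
  'and' -> 1
  'mat' -> 4

Encoded: [1, 2, 2, 1, 0, 1, 4]


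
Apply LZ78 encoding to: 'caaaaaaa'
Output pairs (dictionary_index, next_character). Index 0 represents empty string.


LZ78 encoding steps:
Dictionary: {0: ''}
Step 1: w='' (idx 0), next='c' -> output (0, 'c'), add 'c' as idx 1
Step 2: w='' (idx 0), next='a' -> output (0, 'a'), add 'a' as idx 2
Step 3: w='a' (idx 2), next='a' -> output (2, 'a'), add 'aa' as idx 3
Step 4: w='aa' (idx 3), next='a' -> output (3, 'a'), add 'aaa' as idx 4
Step 5: w='a' (idx 2), end of input -> output (2, '')


Encoded: [(0, 'c'), (0, 'a'), (2, 'a'), (3, 'a'), (2, '')]


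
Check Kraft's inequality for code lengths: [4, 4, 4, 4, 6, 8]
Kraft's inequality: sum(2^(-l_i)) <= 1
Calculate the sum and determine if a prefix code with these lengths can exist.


Sum = 2^(-4) + 2^(-4) + 2^(-4) + 2^(-4) + 2^(-6) + 2^(-8)
    = 0.0625 + 0.0625 + 0.0625 + 0.0625 + 0.015625 + 0.00390625
    = 69/256 = 0.26953125
Since 0.26953125 <= 1, Kraft's inequality IS satisfied.
A prefix code with these lengths CAN exist.

Kraft sum = 0.26953125. Satisfied.


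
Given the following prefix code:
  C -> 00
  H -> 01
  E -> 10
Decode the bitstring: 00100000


Decoding step by step:
Bits 00 -> C
Bits 10 -> E
Bits 00 -> C
Bits 00 -> C


Decoded message: CECC


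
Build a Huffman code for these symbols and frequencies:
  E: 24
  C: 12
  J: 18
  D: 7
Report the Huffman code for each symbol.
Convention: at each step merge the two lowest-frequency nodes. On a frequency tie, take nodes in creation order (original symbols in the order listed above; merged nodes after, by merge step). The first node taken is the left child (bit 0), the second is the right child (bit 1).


Huffman tree construction:
Step 1: Merge D(7) + C(12) = 19
Step 2: Merge J(18) + (D+C)(19) = 37
Step 3: Merge E(24) + (J+(D+C))(37) = 61
Read each symbol's code off the tree from the root (left child = 0, right child = 1).

Codes:
  E: 0 (length 1)
  C: 111 (length 3)
  J: 10 (length 2)
  D: 110 (length 3)
Average code length: 117/61 = 1.9180 bits/symbol


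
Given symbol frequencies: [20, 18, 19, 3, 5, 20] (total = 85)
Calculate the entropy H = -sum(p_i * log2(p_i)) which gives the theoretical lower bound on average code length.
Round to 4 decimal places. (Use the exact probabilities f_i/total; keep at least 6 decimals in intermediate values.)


Per-symbol terms -p_i * log2(p_i) with p_i = f_i/85:
  p = 20/85 = 0.235294: log2(p) = -2.087463, -p*log2(p) = 0.491168
  p = 18/85 = 0.211765: log2(p) = -2.239466, -p*log2(p) = 0.474240
  p = 19/85 = 0.223529: log2(p) = -2.161463, -p*log2(p) = 0.483151
  p = 3/85 = 0.035294: log2(p) = -4.824428, -p*log2(p) = 0.170274
  p = 5/85 = 0.058824: log2(p) = -4.087463, -p*log2(p) = 0.240439
  p = 20/85 = 0.235294: log2(p) = -2.087463, -p*log2(p) = 0.491168
H = 0.491168 + 0.474240 + 0.483151 + 0.170274 + 0.240439 + 0.491168 = 2.350440

H = 2.3504 bits/symbol


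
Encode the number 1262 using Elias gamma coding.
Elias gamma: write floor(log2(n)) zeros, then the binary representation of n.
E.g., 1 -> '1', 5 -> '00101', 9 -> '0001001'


num_bits = floor(log2(1262)) + 1 = 11
leading_zeros = num_bits - 1 = 10
binary(1262) = 10011101110

Elias gamma(1262) = '0000000000' + '10011101110' = 000000000010011101110 (21 bits)


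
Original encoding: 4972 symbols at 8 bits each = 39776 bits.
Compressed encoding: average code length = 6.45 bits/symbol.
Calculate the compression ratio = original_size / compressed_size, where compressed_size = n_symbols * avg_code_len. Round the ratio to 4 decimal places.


original_size = n_symbols * orig_bits = 4972 * 8 = 39776 bits
compressed_size = n_symbols * avg_code_len = 4972 * 6.45 = 32069.4 bits
ratio = original_size / compressed_size = 39776 / 32069.4 = 1.2403

Compression ratio = 1.2403


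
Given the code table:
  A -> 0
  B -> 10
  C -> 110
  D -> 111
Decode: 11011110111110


Decoding:
110 -> C
111 -> D
10 -> B
111 -> D
110 -> C


Result: CDBDC


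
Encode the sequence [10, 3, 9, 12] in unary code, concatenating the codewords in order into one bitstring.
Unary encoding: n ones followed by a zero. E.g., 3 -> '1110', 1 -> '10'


Encode each number as n ones followed by a terminating 0:
  10 -> 11111111110 (11 bits)
  3 -> 1110 (4 bits)
  9 -> 1111111110 (10 bits)
  12 -> 1111111111110 (13 bits)
Total length = 11 + 4 + 10 + 13 = 38 bits.

Unary([10, 3, 9, 12]) = 11111111110111011111111101111111111110 (38 bits)


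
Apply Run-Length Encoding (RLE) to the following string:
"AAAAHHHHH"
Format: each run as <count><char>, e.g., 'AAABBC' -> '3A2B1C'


Scanning runs left to right:
  i=0: run of 'A' x 4 -> '4A'
  i=4: run of 'H' x 5 -> '5H'

RLE = 4A5H


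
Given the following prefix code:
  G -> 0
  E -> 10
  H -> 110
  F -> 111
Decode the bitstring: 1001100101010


Decoding step by step:
Bits 10 -> E
Bits 0 -> G
Bits 110 -> H
Bits 0 -> G
Bits 10 -> E
Bits 10 -> E
Bits 10 -> E


Decoded message: EGHGEEE


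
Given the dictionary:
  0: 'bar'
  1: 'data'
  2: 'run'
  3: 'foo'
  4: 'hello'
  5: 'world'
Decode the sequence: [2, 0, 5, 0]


Look up each index in the dictionary:
  2 -> 'run'
  0 -> 'bar'
  5 -> 'world'
  0 -> 'bar'

Decoded: "run bar world bar"


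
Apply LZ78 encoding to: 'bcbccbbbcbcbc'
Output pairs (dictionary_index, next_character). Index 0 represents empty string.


LZ78 encoding steps:
Dictionary: {0: ''}
Step 1: w='' (idx 0), next='b' -> output (0, 'b'), add 'b' as idx 1
Step 2: w='' (idx 0), next='c' -> output (0, 'c'), add 'c' as idx 2
Step 3: w='b' (idx 1), next='c' -> output (1, 'c'), add 'bc' as idx 3
Step 4: w='c' (idx 2), next='b' -> output (2, 'b'), add 'cb' as idx 4
Step 5: w='b' (idx 1), next='b' -> output (1, 'b'), add 'bb' as idx 5
Step 6: w='cb' (idx 4), next='c' -> output (4, 'c'), add 'cbc' as idx 6
Step 7: w='bc' (idx 3), end of input -> output (3, '')


Encoded: [(0, 'b'), (0, 'c'), (1, 'c'), (2, 'b'), (1, 'b'), (4, 'c'), (3, '')]


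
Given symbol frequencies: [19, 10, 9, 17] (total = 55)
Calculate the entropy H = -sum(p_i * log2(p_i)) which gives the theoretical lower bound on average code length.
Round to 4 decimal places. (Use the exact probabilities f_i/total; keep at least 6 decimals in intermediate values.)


Per-symbol terms -p_i * log2(p_i) with p_i = f_i/55:
  p = 19/55 = 0.345455: log2(p) = -1.533432, -p*log2(p) = 0.529731
  p = 10/55 = 0.181818: log2(p) = -2.459432, -p*log2(p) = 0.447169
  p = 9/55 = 0.163636: log2(p) = -2.611435, -p*log2(p) = 0.427326
  p = 17/55 = 0.309091: log2(p) = -1.693897, -p*log2(p) = 0.523568
H = 0.529731 + 0.447169 + 0.427326 + 0.523568 = 1.927794

H = 1.9278 bits/symbol


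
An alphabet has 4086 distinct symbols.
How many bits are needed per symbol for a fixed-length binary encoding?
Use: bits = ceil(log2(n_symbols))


log2(4086) = 11.9965
Bracket: 2^11 = 2048 < 4086 <= 2^12 = 4096
So ceil(log2(4086)) = 12

bits = ceil(log2(4086)) = ceil(11.9965) = 12 bits


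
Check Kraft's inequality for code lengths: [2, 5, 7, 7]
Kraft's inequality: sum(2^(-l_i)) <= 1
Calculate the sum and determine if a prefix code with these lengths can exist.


Sum = 2^(-2) + 2^(-5) + 2^(-7) + 2^(-7)
    = 0.25 + 0.03125 + 0.0078125 + 0.0078125
    = 38/128 = 0.296875
Since 0.296875 <= 1, Kraft's inequality IS satisfied.
A prefix code with these lengths CAN exist.

Kraft sum = 0.296875. Satisfied.


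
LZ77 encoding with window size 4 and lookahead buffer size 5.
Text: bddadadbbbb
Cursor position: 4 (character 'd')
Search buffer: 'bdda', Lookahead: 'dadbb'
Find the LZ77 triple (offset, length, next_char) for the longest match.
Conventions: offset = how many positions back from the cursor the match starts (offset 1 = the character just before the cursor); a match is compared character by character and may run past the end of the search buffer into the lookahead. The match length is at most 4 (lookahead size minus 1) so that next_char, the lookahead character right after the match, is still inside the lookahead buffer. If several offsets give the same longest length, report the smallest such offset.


Try each offset into the search buffer:
  offset=1 (pos 3, char 'a'): match length 0
  offset=2 (pos 2, char 'd'): match length 3
  offset=3 (pos 1, char 'd'): match length 1
  offset=4 (pos 0, char 'b'): match length 0
Longest match has length 3 at offset 2.
next_char = character at position 4 + 3 = 7 -> 'b'

Best match: offset=2, length=3 (matching 'dad' starting at position 2)
LZ77 triple: (2, 3, 'b')


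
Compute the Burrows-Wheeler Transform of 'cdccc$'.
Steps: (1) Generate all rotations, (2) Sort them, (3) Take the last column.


Rotations (sorted):
  0: $cdccc -> last char: c
  1: c$cdcc -> last char: c
  2: cc$cdc -> last char: c
  3: ccc$cd -> last char: d
  4: cdccc$ -> last char: $
  5: dccc$c -> last char: c


BWT = cccd$c


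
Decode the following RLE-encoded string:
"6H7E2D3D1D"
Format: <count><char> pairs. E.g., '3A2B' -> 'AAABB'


Expanding each <count><char> pair:
  6H -> 'HHHHHH'
  7E -> 'EEEEEEE'
  2D -> 'DD'
  3D -> 'DDD'
  1D -> 'D'

Decoded = HHHHHHEEEEEEEDDDDDD


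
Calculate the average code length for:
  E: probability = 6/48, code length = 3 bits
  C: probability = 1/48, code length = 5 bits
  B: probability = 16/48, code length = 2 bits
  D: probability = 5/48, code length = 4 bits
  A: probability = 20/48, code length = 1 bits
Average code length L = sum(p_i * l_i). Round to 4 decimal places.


Weighted contributions p_i * l_i:
  E: (6/48) * 3 = 18/48
  C: (1/48) * 5 = 5/48
  B: (16/48) * 2 = 32/48
  D: (5/48) * 4 = 20/48
  A: (20/48) * 1 = 20/48
Sum = (18 + 5 + 32 + 20 + 20)/48 = 95/48

L = 95/48 = 1.9792 bits/symbol


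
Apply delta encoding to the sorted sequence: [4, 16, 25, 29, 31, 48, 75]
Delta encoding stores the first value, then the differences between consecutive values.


First value: 4
Deltas:
  16 - 4 = 12
  25 - 16 = 9
  29 - 25 = 4
  31 - 29 = 2
  48 - 31 = 17
  75 - 48 = 27


Delta encoded: [4, 12, 9, 4, 2, 17, 27]


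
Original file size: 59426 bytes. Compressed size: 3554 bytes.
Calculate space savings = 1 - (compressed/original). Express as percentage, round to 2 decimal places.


ratio = compressed/original = 3554/59426 = 0.059805
savings = 1 - ratio = 1 - 0.059805 = 0.940195
as a percentage: 0.940195 * 100 = 94.02%

Space savings = 1 - 3554/59426 = 94.02%


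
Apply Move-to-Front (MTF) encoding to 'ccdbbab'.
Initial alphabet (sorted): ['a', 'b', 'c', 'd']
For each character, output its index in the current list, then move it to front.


MTF encoding:
'c': index 2 in ['a', 'b', 'c', 'd'] -> ['c', 'a', 'b', 'd']
'c': index 0 in ['c', 'a', 'b', 'd'] -> ['c', 'a', 'b', 'd']
'd': index 3 in ['c', 'a', 'b', 'd'] -> ['d', 'c', 'a', 'b']
'b': index 3 in ['d', 'c', 'a', 'b'] -> ['b', 'd', 'c', 'a']
'b': index 0 in ['b', 'd', 'c', 'a'] -> ['b', 'd', 'c', 'a']
'a': index 3 in ['b', 'd', 'c', 'a'] -> ['a', 'b', 'd', 'c']
'b': index 1 in ['a', 'b', 'd', 'c'] -> ['b', 'a', 'd', 'c']


Output: [2, 0, 3, 3, 0, 3, 1]


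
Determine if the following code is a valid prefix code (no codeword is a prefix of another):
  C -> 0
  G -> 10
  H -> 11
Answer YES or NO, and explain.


Checking each pair (does one codeword prefix another?):
  C='0' vs G='10': no prefix
  C='0' vs H='11': no prefix
  G='10' vs C='0': no prefix
  G='10' vs H='11': no prefix
  H='11' vs C='0': no prefix
  H='11' vs G='10': no prefix
No violation found over all pairs.

YES -- this is a valid prefix code. No codeword is a prefix of any other codeword.


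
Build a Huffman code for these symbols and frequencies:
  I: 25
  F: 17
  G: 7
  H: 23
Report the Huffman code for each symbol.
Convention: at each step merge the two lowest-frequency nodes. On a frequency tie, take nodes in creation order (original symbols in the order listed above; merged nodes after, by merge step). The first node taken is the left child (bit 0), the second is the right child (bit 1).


Huffman tree construction:
Step 1: Merge G(7) + F(17) = 24
Step 2: Merge H(23) + (G+F)(24) = 47
Step 3: Merge I(25) + (H+(G+F))(47) = 72
Read each symbol's code off the tree from the root (left child = 0, right child = 1).

Codes:
  I: 0 (length 1)
  F: 111 (length 3)
  G: 110 (length 3)
  H: 10 (length 2)
Average code length: 143/72 = 1.9861 bits/symbol


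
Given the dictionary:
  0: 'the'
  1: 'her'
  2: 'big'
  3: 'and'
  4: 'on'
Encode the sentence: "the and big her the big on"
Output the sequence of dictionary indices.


Look up each word in the dictionary:
  'the' -> 0
  'and' -> 3
  'big' -> 2
  'her' -> 1
  'the' -> 0
  'big' -> 2
  'on' -> 4

Encoded: [0, 3, 2, 1, 0, 2, 4]


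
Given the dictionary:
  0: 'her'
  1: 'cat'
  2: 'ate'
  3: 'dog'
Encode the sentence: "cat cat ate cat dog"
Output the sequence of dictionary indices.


Look up each word in the dictionary:
  'cat' -> 1
  'cat' -> 1
  'ate' -> 2
  'cat' -> 1
  'dog' -> 3

Encoded: [1, 1, 2, 1, 3]


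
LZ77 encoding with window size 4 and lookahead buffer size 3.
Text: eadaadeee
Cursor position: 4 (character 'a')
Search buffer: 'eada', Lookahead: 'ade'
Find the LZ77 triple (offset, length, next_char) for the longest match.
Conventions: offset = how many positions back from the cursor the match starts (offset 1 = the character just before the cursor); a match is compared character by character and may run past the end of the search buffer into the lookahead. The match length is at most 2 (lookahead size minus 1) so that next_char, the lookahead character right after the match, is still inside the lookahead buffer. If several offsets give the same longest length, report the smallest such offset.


Try each offset into the search buffer:
  offset=1 (pos 3, char 'a'): match length 1
  offset=2 (pos 2, char 'd'): match length 0
  offset=3 (pos 1, char 'a'): match length 2
  offset=4 (pos 0, char 'e'): match length 0
Longest match has length 2 at offset 3.
next_char = character at position 4 + 2 = 6 -> 'e'

Best match: offset=3, length=2 (matching 'ad' starting at position 1)
LZ77 triple: (3, 2, 'e')


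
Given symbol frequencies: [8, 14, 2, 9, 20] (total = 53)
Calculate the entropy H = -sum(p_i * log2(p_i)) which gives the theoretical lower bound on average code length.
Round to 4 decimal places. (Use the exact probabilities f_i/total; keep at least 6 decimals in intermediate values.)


Per-symbol terms -p_i * log2(p_i) with p_i = f_i/53:
  p = 8/53 = 0.150943: log2(p) = -2.727920, -p*log2(p) = 0.411762
  p = 14/53 = 0.264151: log2(p) = -1.920566, -p*log2(p) = 0.507319
  p = 2/53 = 0.037736: log2(p) = -4.727920, -p*log2(p) = 0.178412
  p = 9/53 = 0.169811: log2(p) = -2.557995, -p*log2(p) = 0.434377
  p = 20/53 = 0.377358: log2(p) = -1.405992, -p*log2(p) = 0.530563
H = 0.411762 + 0.507319 + 0.178412 + 0.434377 + 0.530563 = 2.062433

H = 2.0624 bits/symbol
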